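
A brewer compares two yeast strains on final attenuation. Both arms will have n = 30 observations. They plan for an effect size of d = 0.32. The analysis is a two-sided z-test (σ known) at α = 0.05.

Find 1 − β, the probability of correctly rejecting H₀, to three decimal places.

Power ≈ 0.236

Noncentrality parameter: δ = d·√(n/2) = 0.32 × √(30/2) = 1.2394
Critical value for a two-sided test at α = 0.05: z_{α/2} = 1.960.
Power = Φ(δ − 1.960) + Φ(−δ − 1.960) = Φ(-0.721) + Φ(-3.199) = 0.2356 + 0.0007 = 0.2363.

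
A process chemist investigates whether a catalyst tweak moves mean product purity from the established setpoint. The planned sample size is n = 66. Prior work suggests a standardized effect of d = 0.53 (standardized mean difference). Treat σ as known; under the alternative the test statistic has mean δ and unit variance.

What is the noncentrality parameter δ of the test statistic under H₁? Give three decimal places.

δ ≈ 4.306

The noncentrality parameter scales effect size by the design's sample-size factor: δ = d·√n = 0.53 × √66 = 4.3057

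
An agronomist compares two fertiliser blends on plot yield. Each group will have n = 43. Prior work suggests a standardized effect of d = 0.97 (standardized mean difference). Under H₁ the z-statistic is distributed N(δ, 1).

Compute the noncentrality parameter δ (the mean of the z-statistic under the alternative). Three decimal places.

The noncentrality parameter scales effect size by the design's sample-size factor: δ = d·√(n/2) = 0.97 × √(43/2) = 4.4977

δ ≈ 4.498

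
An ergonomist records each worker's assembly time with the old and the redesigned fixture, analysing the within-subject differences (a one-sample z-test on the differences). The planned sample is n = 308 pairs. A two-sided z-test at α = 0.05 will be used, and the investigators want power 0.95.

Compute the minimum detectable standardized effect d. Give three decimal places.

d ≈ 0.205

Need Φ(δ − 1.960) = 0.95, so δ = 1.960 + 1.645 = 3.605.
(The second rejection-region term Φ(−δ − z_{α/2}) is negligible and dropped.)
δ = d·√n ⇒ d = δ/√n = 3.605/√308 = 0.2054.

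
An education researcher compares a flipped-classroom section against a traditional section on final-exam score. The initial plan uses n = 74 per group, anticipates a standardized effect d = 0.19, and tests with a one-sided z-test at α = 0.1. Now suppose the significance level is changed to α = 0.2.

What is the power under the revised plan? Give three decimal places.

Power ≈ 0.623

δ = d·√(n/2) = 0.19 × √(74/2) = 1.1557 (unchanged). New critical value: z_{0.2} = 0.842.
Revised power = Φ(δ − 0.842) = Φ(0.314) = 0.6233.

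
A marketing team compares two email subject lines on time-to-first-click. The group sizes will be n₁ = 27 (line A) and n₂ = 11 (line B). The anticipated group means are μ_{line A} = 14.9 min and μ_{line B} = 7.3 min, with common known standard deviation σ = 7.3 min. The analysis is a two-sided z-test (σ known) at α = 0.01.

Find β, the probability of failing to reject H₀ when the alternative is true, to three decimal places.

β ≈ 0.369

Standardized effect: d = |μ_{line A} − μ_{line B}| / σ = |14.9 − 7.3| / 7.3 = 1.0411
Noncentrality parameter: δ = d / √(1/n₁ + 1/n₂) = 1.0411 / √(1/27 + 1/11) = 2.9106
Critical value for a two-sided test at α = 0.01: z_{α/2} = 2.576.
Power = Φ(δ − 2.576) + Φ(−δ − 2.576) = Φ(0.335) + Φ(-5.486) = 0.6311 + 0.0000 = 0.6311.
Type II error: β = 1 − power = 1 − 0.6311 = 0.3689.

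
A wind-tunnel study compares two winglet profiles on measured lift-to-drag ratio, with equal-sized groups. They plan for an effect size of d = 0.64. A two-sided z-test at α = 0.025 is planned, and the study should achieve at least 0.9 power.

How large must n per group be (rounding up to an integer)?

n = 61 per group

For power 0.9 need Φ(δ − z_{0.0125}) = 0.9, so δ = z_{0.0125} + z_{0.10} = 2.241 + 1.282 = 3.523.
(For δ > 0 the lower-tail rejection region contributes negligibly to power, so the one-term inversion is standard.)
δ = d·√(n/2) ⇒ n = 2(δ/d)² = 2 × (3.523 / 0.64)² = 60.60.
Round up to the next whole unit.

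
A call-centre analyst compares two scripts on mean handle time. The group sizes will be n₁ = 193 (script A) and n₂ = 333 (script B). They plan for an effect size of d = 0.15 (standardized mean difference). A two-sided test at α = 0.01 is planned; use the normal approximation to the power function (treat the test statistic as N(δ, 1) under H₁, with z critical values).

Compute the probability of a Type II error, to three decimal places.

Noncentrality parameter: λ = d / √(1/n₁ + 1/n₂) = 0.15 / √(1/193 + 1/333) = 1.6581
Two-sided α = 0.01 → critical value z_{0.005} = 2.576.
Power = Φ(λ − 2.576) + Φ(−λ − 2.576) = Φ(-0.918) + Φ(-4.234) = 0.1794 + 0.0000 = 0.1794.
Type II error: β = 1 − power = 1 − 0.1794 = 0.8206.

β ≈ 0.821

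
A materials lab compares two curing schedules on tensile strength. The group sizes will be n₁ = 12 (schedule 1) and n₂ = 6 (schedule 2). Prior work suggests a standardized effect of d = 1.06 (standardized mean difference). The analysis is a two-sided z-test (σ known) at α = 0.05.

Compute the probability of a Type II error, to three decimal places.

Noncentrality parameter: δ = d / √(1/n₁ + 1/n₂) = 1.06 / √(1/12 + 1/6) = 2.1200
Two-sided α = 0.05 → critical value z_{0.025} = 1.960.
Power = Φ(δ − 1.960) + Φ(−δ − 1.960) = Φ(0.160) + Φ(-4.080) = 0.5636 + 0.0000 = 0.5636.
Type II error: β = 1 − power = 1 − 0.5636 = 0.4364.

β ≈ 0.436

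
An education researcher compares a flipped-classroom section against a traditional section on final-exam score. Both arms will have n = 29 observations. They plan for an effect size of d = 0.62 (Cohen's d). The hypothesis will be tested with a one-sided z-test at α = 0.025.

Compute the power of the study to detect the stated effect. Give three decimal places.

Noncentrality parameter: δ = d·√(n/2) = 0.62 × √(29/2) = 2.3609
One-sided α = 0.025 → critical value z_{0.025} = 1.960.
Power = Φ(δ − 1.960) = Φ(0.401) = 0.6558.

Power ≈ 0.656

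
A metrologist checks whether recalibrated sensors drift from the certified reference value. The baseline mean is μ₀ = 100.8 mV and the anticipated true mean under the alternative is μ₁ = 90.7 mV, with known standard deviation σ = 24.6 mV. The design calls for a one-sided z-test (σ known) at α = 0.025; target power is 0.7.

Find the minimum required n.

n = 37

Standardized effect: d = |μ₁ − μ₀| / σ = |90.7 − 100.8| / 24.6 = 0.4106
For power 0.7 need Φ(δ − z_{0.025}) = 0.7, so δ = z_{0.025} + z_{0.30} = 1.960 + 0.524 = 2.484.
δ = d·√n ⇒ n = (δ/d)² = (2.484 / 0.4106)² = 36.61.
Round up to the next whole unit.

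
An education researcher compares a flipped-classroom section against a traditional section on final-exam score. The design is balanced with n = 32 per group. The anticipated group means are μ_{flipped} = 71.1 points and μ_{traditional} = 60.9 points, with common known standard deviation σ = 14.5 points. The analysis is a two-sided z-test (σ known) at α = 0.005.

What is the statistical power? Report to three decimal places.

Standardized effect: d = |μ_{flipped} − μ_{traditional}| / σ = |71.1 − 60.9| / 14.5 = 0.7034
Noncentrality parameter: δ = d·√(n/2) = 0.7034 × √(32/2) = 2.8138
Critical value for a two-sided test at α = 0.005: z_{α/2} = 2.807.
Power = Φ(δ − 2.807) + Φ(−δ − 2.807) = Φ(0.007) + Φ(-5.621) = 0.5027 + 0.0000 = 0.5027.

Power ≈ 0.503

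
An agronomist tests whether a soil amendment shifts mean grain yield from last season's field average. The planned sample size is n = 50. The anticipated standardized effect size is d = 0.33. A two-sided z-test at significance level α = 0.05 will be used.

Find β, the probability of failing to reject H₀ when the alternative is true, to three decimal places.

β ≈ 0.354

Noncentrality parameter: δ = d·√n = 0.33 × √50 = 2.3335
Two-sided α = 0.05 → critical value z_{0.025} = 1.960.
Power = Φ(δ − 1.960) + Φ(−δ − 1.960) = Φ(0.373) + Φ(-4.293) = 0.6456 + 0.0000 = 0.6456.
Type II error: β = 1 − power = 1 − 0.6456 = 0.3544.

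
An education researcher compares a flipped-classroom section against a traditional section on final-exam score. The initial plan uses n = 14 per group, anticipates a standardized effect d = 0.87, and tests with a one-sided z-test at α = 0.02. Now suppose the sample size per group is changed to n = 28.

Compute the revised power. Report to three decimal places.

With n = 28 per group: δ = d·√(n/2) = 0.87 × √(28/2) = 3.2552. Critical value z_{0.02} = 2.054.
Revised power = P(Z > 2.054 − δ) = Φ(1.201) = 0.8852.

Power ≈ 0.885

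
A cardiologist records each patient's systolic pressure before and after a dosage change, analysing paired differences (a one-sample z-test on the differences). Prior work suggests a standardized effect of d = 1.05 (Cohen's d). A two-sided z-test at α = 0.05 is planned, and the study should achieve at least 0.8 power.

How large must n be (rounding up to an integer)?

n = 8

Set Φ(δ − 1.960) = 0.8; then δ − 1.960 = Φ⁻¹(0.8) = 0.842, giving δ = 2.802.
(For δ > 0 the lower-tail rejection region contributes negligibly to power, so the one-term inversion is standard.)
δ = d·√n ⇒ n = (δ/d)² = (2.802 / 1.05)² = 7.12.
Round up to the next whole unit.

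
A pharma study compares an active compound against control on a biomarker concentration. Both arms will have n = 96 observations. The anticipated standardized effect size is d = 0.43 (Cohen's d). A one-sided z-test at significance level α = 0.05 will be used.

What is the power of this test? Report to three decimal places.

Power ≈ 0.909

Noncentrality parameter: δ = d·√(n/2) = 0.43 × √(96/2) = 2.9791
One-sided α = 0.05 → critical value z_{0.05} = 1.645.
Power = Φ(δ − 1.645) = Φ(1.334) = 0.9089.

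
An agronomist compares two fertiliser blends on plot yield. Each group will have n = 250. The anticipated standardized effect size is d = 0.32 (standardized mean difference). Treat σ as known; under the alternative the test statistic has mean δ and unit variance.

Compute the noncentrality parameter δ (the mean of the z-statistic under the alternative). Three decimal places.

δ = d·√(n/2) = 0.32 × √(250/2) = 3.5777

δ ≈ 3.578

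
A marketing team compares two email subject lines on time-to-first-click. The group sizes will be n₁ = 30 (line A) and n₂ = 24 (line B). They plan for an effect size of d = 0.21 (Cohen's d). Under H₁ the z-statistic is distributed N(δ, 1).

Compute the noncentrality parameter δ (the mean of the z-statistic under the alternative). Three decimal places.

δ = d / √(1/n₁ + 1/n₂) = 0.21 / √(1/30 + 1/24) = 0.7668

δ ≈ 0.767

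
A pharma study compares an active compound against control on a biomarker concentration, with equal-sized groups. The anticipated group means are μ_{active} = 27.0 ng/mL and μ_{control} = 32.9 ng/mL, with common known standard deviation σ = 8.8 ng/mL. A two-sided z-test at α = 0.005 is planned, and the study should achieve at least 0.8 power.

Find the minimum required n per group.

n = 60 per group

Standardized effect: d = |μ_{active} − μ_{control}| / σ = |27.0 − 32.9| / 8.8 = 0.6705
For power 0.8 need Φ(δ − z_{0.0025}) = 0.8, so δ = z_{0.0025} + z_{0.20} = 2.807 + 0.842 = 3.649.
(Ignoring the negligible lower-tail rejection probability gives the usual closed-form inversion.)
δ = d·√(n/2) ⇒ n = 2(δ/d)² = 2 × (3.649 / 0.6705)² = 59.23.
Rounding up, n = 60 per group.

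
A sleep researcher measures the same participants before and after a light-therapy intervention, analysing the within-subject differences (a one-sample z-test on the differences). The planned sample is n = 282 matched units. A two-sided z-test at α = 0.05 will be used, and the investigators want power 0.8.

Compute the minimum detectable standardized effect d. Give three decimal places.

d ≈ 0.167

Need Φ(δ − 1.960) = 0.8, so δ = 1.960 + 0.842 = 2.802.
(Lower-tail contribution to power is negligible for δ > 0.)
δ = d·√n ⇒ d = δ/√n = 2.802/√282 = 0.1668.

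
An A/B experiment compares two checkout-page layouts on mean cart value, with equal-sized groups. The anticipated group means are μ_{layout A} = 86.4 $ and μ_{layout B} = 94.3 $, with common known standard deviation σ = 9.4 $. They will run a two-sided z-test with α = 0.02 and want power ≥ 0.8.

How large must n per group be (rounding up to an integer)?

Standardized effect: d = |μ_{layout A} − μ_{layout B}| / σ = |86.4 − 94.3| / 9.4 = 0.8404
For power 0.8 need Φ(δ − z_{0.01}) = 0.8, so δ = z_{0.01} + z_{0.20} = 2.326 + 0.842 = 3.168.
(Ignoring the negligible lower-tail rejection probability gives the usual closed-form inversion.)
δ = d·√(n/2) ⇒ n = 2(δ/d)² = 2 × (3.168 / 0.8404)² = 28.42.
Round up to the next whole unit.

n = 29 per group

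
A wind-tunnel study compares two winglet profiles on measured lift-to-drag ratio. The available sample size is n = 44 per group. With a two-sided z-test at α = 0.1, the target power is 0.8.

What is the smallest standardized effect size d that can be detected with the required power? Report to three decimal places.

Need Φ(δ − 1.645) = 0.8, so δ = 1.645 + 0.842 = 2.486.
(Lower-tail contribution to power is negligible for δ > 0.)
δ = d·√(n/2) ⇒ d = δ/√(n/2) = 2.486/√(44/2) = 0.5301.

d ≈ 0.530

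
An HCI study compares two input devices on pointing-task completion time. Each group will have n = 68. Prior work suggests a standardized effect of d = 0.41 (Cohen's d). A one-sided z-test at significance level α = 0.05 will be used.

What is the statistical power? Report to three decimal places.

Noncentrality parameter: δ = d·√(n/2) = 0.41 × √(68/2) = 2.3907
One-sided α = 0.05 → critical value z_{0.05} = 1.645.
Power = P(Z > 1.645 − δ) = Φ(0.746) = 0.7721.

Power ≈ 0.772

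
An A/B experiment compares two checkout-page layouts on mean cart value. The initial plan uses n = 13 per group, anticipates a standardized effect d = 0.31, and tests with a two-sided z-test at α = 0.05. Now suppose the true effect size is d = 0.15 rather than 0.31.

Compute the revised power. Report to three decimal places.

Power ≈ 0.067

With d = 0.15: δ = d·√(n/2) = 0.15 × √(13/2) = 0.3824. Critical value z_{0.025} = 1.960.
Revised power = Φ(δ − 1.960) + Φ(−δ − 1.960) = Φ(-1.578) + Φ(-2.342) = 0.0573 + 0.0096 = 0.0669.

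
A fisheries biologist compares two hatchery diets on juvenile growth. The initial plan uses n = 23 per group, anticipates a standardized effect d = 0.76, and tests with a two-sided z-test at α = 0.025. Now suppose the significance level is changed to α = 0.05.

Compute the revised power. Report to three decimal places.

δ = d·√(n/2) = 0.76 × √(23/2) = 2.5773 (unchanged). New critical value: z_{0.025} = 1.960.
Revised power = Φ(δ − 1.960) + Φ(−δ − 1.960) = Φ(0.617) + Φ(-4.537) = 0.7315 + 0.0000 = 0.7315.

Power ≈ 0.731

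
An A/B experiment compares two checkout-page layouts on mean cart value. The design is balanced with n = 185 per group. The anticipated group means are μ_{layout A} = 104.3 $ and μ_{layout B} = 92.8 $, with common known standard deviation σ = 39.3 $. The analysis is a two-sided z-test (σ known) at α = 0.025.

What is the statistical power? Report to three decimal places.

Power ≈ 0.717

Standardized effect: d = |μ_{layout A} − μ_{layout B}| / σ = |104.3 − 92.8| / 39.3 = 0.2926
Noncentrality parameter: δ = d·√(n/2) = 0.2926 × √(185/2) = 2.8143
Critical value for a two-sided test at α = 0.025: z_{α/2} = 2.241.
Power = Φ(δ − 2.241) + Φ(−δ − 2.241) = Φ(0.573) + Φ(-5.056) = 0.7167 + 0.0000 = 0.7167.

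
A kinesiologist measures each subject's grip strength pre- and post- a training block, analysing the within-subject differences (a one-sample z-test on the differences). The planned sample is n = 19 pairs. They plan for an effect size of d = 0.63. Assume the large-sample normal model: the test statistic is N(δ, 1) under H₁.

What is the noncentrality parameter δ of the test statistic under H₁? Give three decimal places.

δ ≈ 2.746

The noncentrality parameter scales effect size by the design's sample-size factor: δ = d·√n = 0.63 × √19 = 2.7461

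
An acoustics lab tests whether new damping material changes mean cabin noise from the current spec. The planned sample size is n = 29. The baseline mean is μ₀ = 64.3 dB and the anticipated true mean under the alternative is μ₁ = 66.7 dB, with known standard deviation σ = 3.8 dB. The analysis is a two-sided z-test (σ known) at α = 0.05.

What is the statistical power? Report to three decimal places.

Power ≈ 0.925

Standardized effect: d = |μ₁ − μ₀| / σ = |66.7 − 64.3| / 3.8 = 0.6316
Noncentrality parameter: δ = d·√n = 0.6316 × √29 = 3.4012
Two-sided α = 0.05 → critical value z_{0.025} = 1.960.
Power = Φ(δ − 1.960) + Φ(−δ − 1.960) = Φ(1.441) + Φ(-5.361) = 0.9252 + 0.0000 = 0.9252.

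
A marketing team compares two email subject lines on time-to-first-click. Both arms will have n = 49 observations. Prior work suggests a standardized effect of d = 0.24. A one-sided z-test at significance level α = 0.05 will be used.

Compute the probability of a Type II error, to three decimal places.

β ≈ 0.676

Noncentrality parameter: δ = d·√(n/2) = 0.24 × √(49/2) = 1.1879
One-sided α = 0.05 → critical value z_{0.05} = 1.645.
Power = Φ(δ − 1.645) = Φ(-0.457) = 0.3239.
Type II error: β = 1 − power = 1 − 0.3239 = 0.6761.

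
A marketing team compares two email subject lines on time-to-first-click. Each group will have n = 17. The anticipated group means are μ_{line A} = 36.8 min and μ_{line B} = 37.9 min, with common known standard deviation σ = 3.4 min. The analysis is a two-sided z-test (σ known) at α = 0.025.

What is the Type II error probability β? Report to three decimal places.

Standardized effect: d = |μ_{line A} − μ_{line B}| / σ = |36.8 − 37.9| / 3.4 = 0.3235
Noncentrality parameter: λ = d·√(n/2) = 0.3235 × √(17/2) = 0.9432
Critical value for a two-sided test at α = 0.025: z_{α/2} = 2.241.
Power = Φ(λ − 2.241) + Φ(−λ − 2.241) = Φ(-1.298) + Φ(-3.185) = 0.0971 + 0.0007 = 0.0978.
Type II error: β = 1 − power = 1 − 0.0978 = 0.9022.

β ≈ 0.902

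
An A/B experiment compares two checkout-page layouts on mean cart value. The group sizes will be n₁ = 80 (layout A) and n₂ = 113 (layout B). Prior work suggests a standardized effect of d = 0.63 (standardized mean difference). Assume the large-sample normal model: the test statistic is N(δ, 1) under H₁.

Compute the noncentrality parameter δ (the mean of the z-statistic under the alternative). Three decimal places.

δ ≈ 4.312

The noncentrality parameter scales effect size by the design's sample-size factor: δ = d / √(1/n₁ + 1/n₂) = 0.63 / √(1/80 + 1/113) = 4.3117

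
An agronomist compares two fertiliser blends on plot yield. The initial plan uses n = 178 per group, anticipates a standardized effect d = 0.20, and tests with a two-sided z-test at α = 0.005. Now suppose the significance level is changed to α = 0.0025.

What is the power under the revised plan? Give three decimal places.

δ = d·√(n/2) = 0.20 × √(178/2) = 1.8868 (unchanged). New critical value: z_{0.0013} = 3.023.
Revised power = Φ(δ − 3.023) + Φ(−δ − 3.023) = Φ(-1.137) + Φ(-4.910) = 0.1279 + 0.0000 = 0.1279.

Power ≈ 0.128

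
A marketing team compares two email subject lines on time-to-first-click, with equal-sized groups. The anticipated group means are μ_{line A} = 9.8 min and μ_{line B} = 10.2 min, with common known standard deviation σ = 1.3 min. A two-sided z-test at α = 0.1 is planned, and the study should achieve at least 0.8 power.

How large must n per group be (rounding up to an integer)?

Standardized effect: d = |μ_{line A} − μ_{line B}| / σ = |9.8 − 10.2| / 1.3 = 0.3077
For power 0.8 need Φ(δ − z_{0.05}) = 0.8, so δ = z_{0.05} + z_{0.20} = 1.645 + 0.842 = 2.486.
(The Φ(−δ − z_{α/2}) term is vanishingly small for δ > 0 and is dropped in the standard sample-size formula.)
δ = d·√(n/2) ⇒ n = 2(δ/d)² = 2 × (2.486 / 0.3077)² = 130.61.
Round up to the next whole unit.

n = 131 per group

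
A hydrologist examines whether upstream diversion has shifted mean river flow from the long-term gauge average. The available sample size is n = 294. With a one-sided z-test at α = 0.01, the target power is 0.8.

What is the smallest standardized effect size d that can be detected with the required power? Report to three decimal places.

Need Φ(δ − 2.326) = 0.8, so δ = 2.326 + 0.842 = 3.168.
δ = d·√n ⇒ d = δ/√n = 3.168/√294 = 0.1848.

d ≈ 0.185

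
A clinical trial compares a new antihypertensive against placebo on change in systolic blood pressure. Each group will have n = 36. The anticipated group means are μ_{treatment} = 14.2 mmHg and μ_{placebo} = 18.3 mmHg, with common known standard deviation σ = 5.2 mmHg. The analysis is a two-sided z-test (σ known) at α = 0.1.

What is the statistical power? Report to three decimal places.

Power ≈ 0.955

Standardized effect: d = |μ_{treatment} − μ_{placebo}| / σ = |14.2 − 18.3| / 5.2 = 0.7885
Noncentrality parameter: δ = d·√(n/2) = 0.7885 × √(36/2) = 3.3452
Critical value for a two-sided test at α = 0.1: z_{α/2} = 1.645.
Power = Φ(δ − 1.645) + Φ(−δ − 1.645) = Φ(1.700) + Φ(-4.990) = 0.9555 + 0.0000 = 0.9555.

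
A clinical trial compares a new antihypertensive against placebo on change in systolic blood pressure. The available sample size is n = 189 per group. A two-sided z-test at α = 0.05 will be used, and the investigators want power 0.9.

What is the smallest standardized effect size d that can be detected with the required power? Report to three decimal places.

Need Φ(δ − 1.960) = 0.9, so δ = 1.960 + 1.282 = 3.242.
(Lower-tail contribution to power is negligible for δ > 0.)
δ = d·√(n/2) ⇒ d = δ/√(n/2) = 3.242/√(189/2) = 0.3335.

d ≈ 0.333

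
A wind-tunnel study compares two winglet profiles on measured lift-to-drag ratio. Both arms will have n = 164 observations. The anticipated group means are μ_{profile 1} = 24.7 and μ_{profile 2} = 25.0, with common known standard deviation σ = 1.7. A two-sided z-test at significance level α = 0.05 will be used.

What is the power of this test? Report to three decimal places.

Standardized effect: d = |μ_{profile 1} − μ_{profile 2}| / σ = |24.7 − 25.0| / 1.7 = 0.1765
Noncentrality parameter: δ = d·√(n/2) = 0.1765 × √(164/2) = 1.5980
Two-sided α = 0.05 → critical value z_{0.025} = 1.960.
Power = Φ(δ − 1.960) + Φ(−δ − 1.960) = Φ(-0.362) + Φ(-3.558) = 0.3587 + 0.0002 = 0.3589.

Power ≈ 0.359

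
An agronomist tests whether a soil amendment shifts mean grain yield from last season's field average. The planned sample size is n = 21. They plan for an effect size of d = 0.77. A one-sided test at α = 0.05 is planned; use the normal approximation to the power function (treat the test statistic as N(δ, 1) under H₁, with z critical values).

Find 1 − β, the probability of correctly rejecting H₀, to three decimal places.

Power ≈ 0.970

Noncentrality parameter: δ = d·√n = 0.77 × √21 = 3.5286
One-sided α = 0.05 → critical value z_{0.05} = 1.645.
Power = Φ(δ − 1.645) = Φ(1.884) = 0.9702.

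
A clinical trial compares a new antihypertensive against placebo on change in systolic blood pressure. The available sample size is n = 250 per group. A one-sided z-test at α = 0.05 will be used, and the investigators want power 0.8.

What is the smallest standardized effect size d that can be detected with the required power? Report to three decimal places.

d ≈ 0.222

Need Φ(δ − 1.645) = 0.8, so δ = 1.645 + 0.842 = 2.486.
δ = d·√(n/2) ⇒ d = δ/√(n/2) = 2.486/√(250/2) = 0.2224.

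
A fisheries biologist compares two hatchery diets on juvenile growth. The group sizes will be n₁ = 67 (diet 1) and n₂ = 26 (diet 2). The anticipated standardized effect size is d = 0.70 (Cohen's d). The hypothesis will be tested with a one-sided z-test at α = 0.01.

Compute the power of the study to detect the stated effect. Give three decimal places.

Power ≈ 0.759

Noncentrality parameter: δ = d / √(1/n₁ + 1/n₂) = 0.70 / √(1/67 + 1/26) = 3.0296
One-sided α = 0.01 → critical value z_{0.01} = 2.326.
Power = P(Z > 2.326 − δ) = Φ(0.703) = 0.7590.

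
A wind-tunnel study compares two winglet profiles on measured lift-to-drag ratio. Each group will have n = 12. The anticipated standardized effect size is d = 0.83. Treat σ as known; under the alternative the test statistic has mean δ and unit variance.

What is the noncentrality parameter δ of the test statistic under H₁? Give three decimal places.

The noncentrality parameter scales effect size by the design's sample-size factor: δ = d·√(n/2) = 0.83 × √(12/2) = 2.0331

δ ≈ 2.033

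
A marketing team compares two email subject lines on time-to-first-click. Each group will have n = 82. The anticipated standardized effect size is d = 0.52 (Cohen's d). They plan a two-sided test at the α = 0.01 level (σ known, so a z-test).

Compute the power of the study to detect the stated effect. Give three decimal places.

Power ≈ 0.775

Noncentrality parameter: δ = d·√(n/2) = 0.52 × √(82/2) = 3.3296
Two-sided α = 0.01 → critical value z_{0.005} = 2.576.
Power = Φ(δ − 2.576) + Φ(−δ − 2.576) = Φ(0.754) + Φ(-5.905) = 0.7745 + 0.0000 = 0.7745.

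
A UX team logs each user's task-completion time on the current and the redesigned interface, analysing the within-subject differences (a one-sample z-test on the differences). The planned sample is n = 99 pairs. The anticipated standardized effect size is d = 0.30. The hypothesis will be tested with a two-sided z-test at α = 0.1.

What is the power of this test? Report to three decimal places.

Power ≈ 0.910

Noncentrality parameter: δ = d·√n = 0.30 × √99 = 2.9850
Critical value for a two-sided test at α = 0.1: z_{α/2} = 1.645.
Power = Φ(δ − 1.645) + Φ(−δ − 1.645) = Φ(1.340) + Φ(-4.630) = 0.9099 + 0.0000 = 0.9099.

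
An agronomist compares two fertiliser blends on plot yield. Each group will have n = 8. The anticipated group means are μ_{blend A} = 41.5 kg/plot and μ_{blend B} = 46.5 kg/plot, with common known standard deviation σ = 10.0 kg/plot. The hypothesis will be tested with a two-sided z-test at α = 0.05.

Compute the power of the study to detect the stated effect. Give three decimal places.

Power ≈ 0.170

Standardized effect: d = |μ_{blend A} − μ_{blend B}| / σ = |41.5 − 46.5| / 10.0 = 0.5000
Noncentrality parameter: δ = d·√(n/2) = 0.5000 × √(8/2) = 1.0000
Two-sided α = 0.05 → critical value z_{0.025} = 1.960.
Power = Φ(δ − 1.960) + Φ(−δ − 1.960) = Φ(-0.960) + Φ(-2.960) = 0.1685 + 0.0015 = 0.1701.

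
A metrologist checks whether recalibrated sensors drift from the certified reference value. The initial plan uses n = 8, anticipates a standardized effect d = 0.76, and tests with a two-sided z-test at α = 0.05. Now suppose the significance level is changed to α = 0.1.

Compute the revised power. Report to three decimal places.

δ = d·√n = 0.76 × √8 = 2.1496 (unchanged). New critical value: z_{0.05} = 1.645.
Revised power = Φ(δ − 1.645) + Φ(−δ − 1.645) = Φ(0.505) + Φ(-3.794) = 0.6931 + 0.0001 = 0.6932.

Power ≈ 0.693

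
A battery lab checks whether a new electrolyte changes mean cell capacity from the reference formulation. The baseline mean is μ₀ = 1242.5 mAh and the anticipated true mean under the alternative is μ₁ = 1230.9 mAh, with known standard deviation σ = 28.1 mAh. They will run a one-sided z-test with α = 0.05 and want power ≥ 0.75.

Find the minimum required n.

Standardized effect: d = |μ₁ − μ₀| / σ = |1230.9 − 1242.5| / 28.1 = 0.4128
Set Φ(δ − 1.645) = 0.75; then δ − 1.645 = Φ⁻¹(0.75) = 0.674, giving δ = 2.319.
δ = d·√n ⇒ n = (δ/d)² = (2.319 / 0.4128)² = 31.57.
Rounding up, n = 32.

n = 32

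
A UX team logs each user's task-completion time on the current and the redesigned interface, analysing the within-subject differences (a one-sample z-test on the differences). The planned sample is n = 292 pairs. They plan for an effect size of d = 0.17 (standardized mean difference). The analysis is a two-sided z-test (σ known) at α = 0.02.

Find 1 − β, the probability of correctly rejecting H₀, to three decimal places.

Power ≈ 0.719

Noncentrality parameter: δ = d·√n = 0.17 × √292 = 2.9050
Critical value for a two-sided test at α = 0.02: z_{α/2} = 2.326.
Power = Φ(δ − 2.326) + Φ(−δ − 2.326) = Φ(0.579) + Φ(-5.231) = 0.7186 + 0.0000 = 0.7186.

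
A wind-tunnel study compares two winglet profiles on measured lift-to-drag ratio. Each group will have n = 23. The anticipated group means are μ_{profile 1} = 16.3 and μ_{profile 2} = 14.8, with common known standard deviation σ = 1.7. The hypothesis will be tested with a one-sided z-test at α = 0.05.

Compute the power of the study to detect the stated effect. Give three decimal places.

Power ≈ 0.911

Standardized effect: d = |μ_{profile 1} − μ_{profile 2}| / σ = |16.3 − 14.8| / 1.7 = 0.8824
Noncentrality parameter: δ = d·√(n/2) = 0.8824 × √(23/2) = 2.9922
Critical value for a one-sided test at α = 0.05: z_α = 1.645.
Power = Φ(δ − 1.645) = Φ(1.347) = 0.9111.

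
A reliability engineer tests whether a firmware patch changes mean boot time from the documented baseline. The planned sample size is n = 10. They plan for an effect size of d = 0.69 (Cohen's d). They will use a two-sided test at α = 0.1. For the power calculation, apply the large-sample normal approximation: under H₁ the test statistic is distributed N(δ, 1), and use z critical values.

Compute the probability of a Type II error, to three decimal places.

Noncentrality parameter: δ = d·√n = 0.69 × √10 = 2.1820
Two-sided α = 0.1 → critical value z_{0.05} = 1.645.
Power = Φ(δ − 1.645) + Φ(−δ − 1.645) = Φ(0.537) + Φ(-3.827) = 0.7044 + 0.0001 = 0.7045.
Type II error: β = 1 − power = 1 − 0.7045 = 0.2955.

β ≈ 0.296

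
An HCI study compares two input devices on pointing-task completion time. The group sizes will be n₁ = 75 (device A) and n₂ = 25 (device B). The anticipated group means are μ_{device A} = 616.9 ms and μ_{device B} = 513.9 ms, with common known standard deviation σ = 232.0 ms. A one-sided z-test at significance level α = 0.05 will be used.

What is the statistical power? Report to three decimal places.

Power ≈ 0.609

Standardized effect: d = |μ_{device A} − μ_{device B}| / σ = |616.9 − 513.9| / 232.0 = 0.4440
Noncentrality parameter: δ = d / √(1/n₁ + 1/n₂) = 0.4440 / √(1/75 + 1/25) = 1.9224
Critical value for a one-sided test at α = 0.05: z_α = 1.645.
Power = P(Z > 1.645 − δ) = Φ(0.278) = 0.6093.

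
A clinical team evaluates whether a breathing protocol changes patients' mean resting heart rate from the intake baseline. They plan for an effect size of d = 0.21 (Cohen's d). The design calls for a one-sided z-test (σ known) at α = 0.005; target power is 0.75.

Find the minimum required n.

Set Φ(δ − 2.576) = 0.75; then δ − 2.576 = Φ⁻¹(0.75) = 0.674, giving δ = 3.250.
δ = d·√n ⇒ n = (δ/d)² = (3.250 / 0.21)² = 239.56.
Round up to the next whole unit.

n = 240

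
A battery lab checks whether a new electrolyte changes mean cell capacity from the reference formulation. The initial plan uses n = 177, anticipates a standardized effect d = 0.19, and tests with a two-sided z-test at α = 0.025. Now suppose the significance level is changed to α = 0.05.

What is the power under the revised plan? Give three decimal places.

Power ≈ 0.715

δ = d·√n = 0.19 × √177 = 2.5278 (unchanged). New critical value: z_{0.025} = 1.960.
Revised power = Φ(δ − 1.960) + Φ(−δ − 1.960) = Φ(0.568) + Φ(-4.488) = 0.7149 + 0.0000 = 0.7149.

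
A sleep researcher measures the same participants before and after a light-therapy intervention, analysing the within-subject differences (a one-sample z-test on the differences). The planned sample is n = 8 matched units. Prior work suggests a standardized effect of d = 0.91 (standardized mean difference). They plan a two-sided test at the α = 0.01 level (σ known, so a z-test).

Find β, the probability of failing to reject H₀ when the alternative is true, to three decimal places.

β ≈ 0.501

Noncentrality parameter: δ = d·√n = 0.91 × √8 = 2.5739
Critical value for a two-sided test at α = 0.01: z_{α/2} = 2.576.
Power = Φ(δ − 2.576) + Φ(−δ − 2.576) = Φ(-0.002) + Φ(-5.150) = 0.4992 + 0.0000 = 0.4992.
Type II error: β = 1 − power = 1 − 0.4992 = 0.5008.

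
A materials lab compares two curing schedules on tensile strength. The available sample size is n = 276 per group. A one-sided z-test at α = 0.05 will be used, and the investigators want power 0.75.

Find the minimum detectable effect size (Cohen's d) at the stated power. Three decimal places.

Need Φ(δ − 1.645) = 0.75, so δ = 1.645 + 0.674 = 2.319.
δ = d·√(n/2) ⇒ d = δ/√(n/2) = 2.319/√(276/2) = 0.1974.

d ≈ 0.197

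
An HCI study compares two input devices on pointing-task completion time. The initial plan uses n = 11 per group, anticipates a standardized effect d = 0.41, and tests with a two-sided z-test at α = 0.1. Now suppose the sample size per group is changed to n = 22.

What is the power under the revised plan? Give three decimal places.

Power ≈ 0.389

With n = 22 per group: δ = d·√(n/2) = 0.41 × √(22/2) = 1.3598. Critical value z_{0.05} = 1.645.
Revised power = Φ(δ − 1.645) + Φ(−δ − 1.645) = Φ(-0.285) + Φ(-3.005) = 0.3878 + 0.0013 = 0.3891.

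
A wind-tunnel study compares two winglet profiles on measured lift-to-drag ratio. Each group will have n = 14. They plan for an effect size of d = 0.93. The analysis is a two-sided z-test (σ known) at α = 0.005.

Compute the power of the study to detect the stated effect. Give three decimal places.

Power ≈ 0.364

Noncentrality parameter: λ = d·√(n/2) = 0.93 × √(14/2) = 2.4605
Critical value for a two-sided test at α = 0.005: z_{α/2} = 2.807.
Power = Φ(λ − 2.807) + Φ(−λ − 2.807) = Φ(-0.346) + Φ(-5.268) = 0.3645 + 0.0000 = 0.3645.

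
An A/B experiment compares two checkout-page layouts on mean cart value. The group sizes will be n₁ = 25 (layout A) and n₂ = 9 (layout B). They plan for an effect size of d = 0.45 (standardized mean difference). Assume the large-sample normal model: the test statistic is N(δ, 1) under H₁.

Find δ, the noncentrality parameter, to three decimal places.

δ ≈ 1.158

The noncentrality parameter scales effect size by the design's sample-size factor: δ = d / √(1/n₁ + 1/n₂) = 0.45 / √(1/25 + 1/9) = 1.1576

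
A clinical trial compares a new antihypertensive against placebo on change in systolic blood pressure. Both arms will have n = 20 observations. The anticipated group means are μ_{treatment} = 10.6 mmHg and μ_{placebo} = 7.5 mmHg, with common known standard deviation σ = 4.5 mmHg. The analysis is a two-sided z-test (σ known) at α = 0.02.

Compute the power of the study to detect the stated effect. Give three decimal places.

Power ≈ 0.441

Standardized effect: d = |μ_{treatment} − μ_{placebo}| / σ = |10.6 − 7.5| / 4.5 = 0.6889
Noncentrality parameter: δ = d·√(n/2) = 0.6889 × √(20/2) = 2.1785
Critical value for a two-sided test at α = 0.02: z_{α/2} = 2.326.
Power = Φ(δ − 2.326) + Φ(−δ − 2.326) = Φ(-0.148) + Φ(-4.505) = 0.4412 + 0.0000 = 0.4412.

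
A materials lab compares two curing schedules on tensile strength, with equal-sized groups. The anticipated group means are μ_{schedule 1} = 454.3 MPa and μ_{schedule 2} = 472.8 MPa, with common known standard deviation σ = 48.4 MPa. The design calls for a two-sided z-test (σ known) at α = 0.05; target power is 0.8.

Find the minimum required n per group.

n = 108 per group

Standardized effect: d = |μ_{schedule 1} − μ_{schedule 2}| / σ = |454.3 − 472.8| / 48.4 = 0.3822
Set Φ(δ − 1.960) = 0.8; then δ − 1.960 = Φ⁻¹(0.8) = 0.842, giving δ = 2.802.
(For δ > 0 the lower-tail rejection region contributes negligibly to power, so the one-term inversion is standard.)
δ = d·√(n/2) ⇒ n = 2(δ/d)² = 2 × (2.802 / 0.3822)² = 107.44.
Round up to the next whole unit.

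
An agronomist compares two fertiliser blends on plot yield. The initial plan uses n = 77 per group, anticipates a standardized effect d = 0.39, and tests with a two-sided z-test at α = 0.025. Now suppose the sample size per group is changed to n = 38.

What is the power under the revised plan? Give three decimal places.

Power ≈ 0.294

With n = 38 per group: δ = d·√(n/2) = 0.39 × √(38/2) = 1.7000. Critical value z_{0.0125} = 2.241.
Revised power = Φ(δ − 2.241) + Φ(−δ − 2.241) = Φ(-0.541) + Φ(-3.941) = 0.2941 + 0.0000 = 0.2941.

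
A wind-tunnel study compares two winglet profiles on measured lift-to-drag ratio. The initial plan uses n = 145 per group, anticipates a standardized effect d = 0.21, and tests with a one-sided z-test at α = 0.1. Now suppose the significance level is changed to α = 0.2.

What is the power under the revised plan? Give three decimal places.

δ = d·√(n/2) = 0.21 × √(145/2) = 1.7881 (unchanged). New critical value: z_{0.2} = 0.842.
Revised power = Φ(δ − 0.842) = Φ(0.946) = 0.8280.

Power ≈ 0.828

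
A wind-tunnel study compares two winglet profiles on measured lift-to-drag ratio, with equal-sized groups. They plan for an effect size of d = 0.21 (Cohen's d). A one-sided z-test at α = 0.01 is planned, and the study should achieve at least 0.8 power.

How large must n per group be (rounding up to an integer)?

n = 456 per group

Set Φ(δ − 2.326) = 0.8; then δ − 2.326 = Φ⁻¹(0.8) = 0.842, giving δ = 3.168.
δ = d·√(n/2) ⇒ n = 2(δ/d)² = 2 × (3.168 / 0.21)² = 455.15.
Round up to the next whole unit.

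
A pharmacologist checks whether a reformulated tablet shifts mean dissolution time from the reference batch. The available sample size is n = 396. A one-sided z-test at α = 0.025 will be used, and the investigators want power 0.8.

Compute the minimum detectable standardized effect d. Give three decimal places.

Required noncentrality: δ = z_{0.025} + z_{0.20} = 1.960 + 0.842 = 2.802.
δ = d·√n ⇒ d = δ/√n = 2.802/√396 = 0.1408.

d ≈ 0.141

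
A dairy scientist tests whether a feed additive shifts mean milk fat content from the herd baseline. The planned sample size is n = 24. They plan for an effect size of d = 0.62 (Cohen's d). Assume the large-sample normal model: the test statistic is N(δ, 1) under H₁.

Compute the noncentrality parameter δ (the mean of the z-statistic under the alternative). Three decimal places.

The noncentrality parameter scales effect size by the design's sample-size factor: δ = d·√n = 0.62 × √24 = 3.0374

δ ≈ 3.037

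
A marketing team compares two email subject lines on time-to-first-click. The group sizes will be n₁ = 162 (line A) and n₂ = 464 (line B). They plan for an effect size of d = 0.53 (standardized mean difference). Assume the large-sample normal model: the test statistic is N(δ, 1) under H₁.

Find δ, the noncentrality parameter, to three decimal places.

The noncentrality parameter scales effect size by the design's sample-size factor: δ = d / √(1/n₁ + 1/n₂) = 0.53 / √(1/162 + 1/464) = 5.8077

δ ≈ 5.808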